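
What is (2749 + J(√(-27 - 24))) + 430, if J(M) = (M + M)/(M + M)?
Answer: 3180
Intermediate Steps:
J(M) = 1 (J(M) = (2*M)/((2*M)) = (2*M)*(1/(2*M)) = 1)
(2749 + J(√(-27 - 24))) + 430 = (2749 + 1) + 430 = 2750 + 430 = 3180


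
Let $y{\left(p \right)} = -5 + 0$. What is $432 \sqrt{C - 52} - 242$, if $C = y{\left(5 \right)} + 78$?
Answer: $-242 + 432 \sqrt{21} \approx 1737.7$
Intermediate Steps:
$y{\left(p \right)} = -5$
$C = 73$ ($C = -5 + 78 = 73$)
$432 \sqrt{C - 52} - 242 = 432 \sqrt{73 - 52} - 242 = 432 \sqrt{21} - 242 = -242 + 432 \sqrt{21}$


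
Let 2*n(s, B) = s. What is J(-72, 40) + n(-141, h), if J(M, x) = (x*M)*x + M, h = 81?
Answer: -230685/2 ≈ -1.1534e+5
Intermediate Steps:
n(s, B) = s/2
J(M, x) = M + M*x**2 (J(M, x) = (M*x)*x + M = M*x**2 + M = M + M*x**2)
J(-72, 40) + n(-141, h) = -72*(1 + 40**2) + (1/2)*(-141) = -72*(1 + 1600) - 141/2 = -72*1601 - 141/2 = -115272 - 141/2 = -230685/2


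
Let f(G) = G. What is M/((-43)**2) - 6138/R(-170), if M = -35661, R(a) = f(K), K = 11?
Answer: -1067403/1849 ≈ -577.29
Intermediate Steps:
R(a) = 11
M/((-43)**2) - 6138/R(-170) = -35661/((-43)**2) - 6138/11 = -35661/1849 - 6138*1/11 = -35661*1/1849 - 558 = -35661/1849 - 558 = -1067403/1849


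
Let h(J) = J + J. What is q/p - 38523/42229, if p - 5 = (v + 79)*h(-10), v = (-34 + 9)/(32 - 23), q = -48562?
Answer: 17929720257/577481575 ≈ 31.048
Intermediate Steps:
h(J) = 2*J
v = -25/9 ≈ -2.7778
p = -13675/9 (p = 5 + (-25/9 + 79)*(2*(-10)) = 5 + (686/9)*(-20) = 5 - 13720/9 = -13675/9 ≈ -1519.4)
q/p - 38523/42229 = -48562/(-13675/9) - 38523/42229 = -48562*(-9/13675) - 38523*1/42229 = 437058/13675 - 38523/42229 = 17929720257/577481575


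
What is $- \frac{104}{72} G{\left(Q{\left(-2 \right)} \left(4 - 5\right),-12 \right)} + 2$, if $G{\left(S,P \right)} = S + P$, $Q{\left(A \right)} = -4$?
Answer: $\frac{122}{9} \approx 13.556$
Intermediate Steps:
$G{\left(S,P \right)} = P + S$
$- \frac{104}{72} G{\left(Q{\left(-2 \right)} \left(4 - 5\right),-12 \right)} + 2 = - \frac{104}{72} \left(-12 - 4 \left(4 - 5\right)\right) + 2 = \left(-104\right) \frac{1}{72} \left(-12 - -4\right) + 2 = - \frac{13 \left(-12 + 4\right)}{9} + 2 = \left(- \frac{13}{9}\right) \left(-8\right) + 2 = \frac{104}{9} + 2 = \frac{122}{9}$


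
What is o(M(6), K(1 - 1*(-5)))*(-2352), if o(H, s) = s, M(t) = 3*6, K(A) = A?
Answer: -14112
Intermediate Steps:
M(t) = 18
o(M(6), K(1 - 1*(-5)))*(-2352) = (1 - 1*(-5))*(-2352) = (1 + 5)*(-2352) = 6*(-2352) = -14112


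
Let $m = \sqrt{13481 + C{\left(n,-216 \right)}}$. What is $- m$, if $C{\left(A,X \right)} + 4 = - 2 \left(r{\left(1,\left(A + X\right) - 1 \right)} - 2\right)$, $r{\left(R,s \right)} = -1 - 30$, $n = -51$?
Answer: $- \sqrt{13543} \approx -116.37$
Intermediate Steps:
$r{\left(R,s \right)} = -31$ ($r{\left(R,s \right)} = -1 - 30 = -31$)
$C{\left(A,X \right)} = 62$ ($C{\left(A,X \right)} = -4 - 2 \left(-31 - 2\right) = -4 - -66 = -4 + 66 = 62$)
$m = \sqrt{13543}$ ($m = \sqrt{13481 + 62} = \sqrt{13543} \approx 116.37$)
$- m = - \sqrt{13543}$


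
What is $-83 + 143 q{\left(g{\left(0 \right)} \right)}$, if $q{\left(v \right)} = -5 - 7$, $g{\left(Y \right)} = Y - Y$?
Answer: $-1799$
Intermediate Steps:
$g{\left(Y \right)} = 0$
$q{\left(v \right)} = -12$ ($q{\left(v \right)} = -5 - 7 = -12$)
$-83 + 143 q{\left(g{\left(0 \right)} \right)} = -83 + 143 \left(-12\right) = -83 - 1716 = -1799$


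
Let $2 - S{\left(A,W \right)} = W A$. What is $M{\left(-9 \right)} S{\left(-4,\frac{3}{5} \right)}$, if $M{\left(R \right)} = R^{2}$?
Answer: $\frac{1782}{5} \approx 356.4$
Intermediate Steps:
$S{\left(A,W \right)} = 2 - A W$ ($S{\left(A,W \right)} = 2 - W A = 2 - A W$)
$M{\left(-9 \right)} S{\left(-4,\frac{3}{5} \right)} = \left(-9\right)^{2} \left(2 - - 4 \cdot \frac{3}{5}\right) = 81 \left(2 - - 4 \cdot 3 \cdot \frac{1}{5}\right) = 81 \left(2 - \left(-4\right) \frac{3}{5}\right) = 81 \left(2 + \frac{12}{5}\right) = 81 \cdot \frac{22}{5} = \frac{1782}{5}$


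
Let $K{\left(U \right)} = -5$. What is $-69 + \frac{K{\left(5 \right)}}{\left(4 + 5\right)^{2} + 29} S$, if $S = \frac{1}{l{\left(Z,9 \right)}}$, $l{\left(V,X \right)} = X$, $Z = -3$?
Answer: $- \frac{13663}{198} \approx -69.005$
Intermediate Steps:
$S = \frac{1}{9} \approx 0.11111$
$-69 + \frac{K{\left(5 \right)}}{\left(4 + 5\right)^{2} + 29} S = -69 + - \frac{5}{\left(4 + 5\right)^{2} + 29} \cdot \frac{1}{9} = -69 + - \frac{5}{9^{2} + 29} \cdot \frac{1}{9} = -69 + - \frac{5}{81 + 29} \cdot \frac{1}{9} = -69 + - \frac{5}{110} \cdot \frac{1}{9} = -69 + \left(-5\right) \frac{1}{110} \cdot \frac{1}{9} = -69 - \frac{1}{198} = - \frac{13663}{198}$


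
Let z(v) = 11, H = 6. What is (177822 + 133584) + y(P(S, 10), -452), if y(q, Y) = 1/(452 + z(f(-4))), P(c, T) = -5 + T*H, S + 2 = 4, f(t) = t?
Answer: 144180979/463 ≈ 3.1141e+5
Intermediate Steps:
S = 2 (S = -2 + 4 = 2)
P(c, T) = -5 + 6*T (P(c, T) = -5 + T*6 = -5 + 6*T)
y(q, Y) = 1/463 (y(q, Y) = 1/(452 + 11) = 1/463)
(177822 + 133584) + y(P(S, 10), -452) = (177822 + 133584) + 1/463 = 311406 + 1/463 = 144180979/463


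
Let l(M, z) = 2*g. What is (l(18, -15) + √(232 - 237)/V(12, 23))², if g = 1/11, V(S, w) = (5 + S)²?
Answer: 333479/10106041 + 4*I*√5/3179 ≈ 0.032998 + 0.0028135*I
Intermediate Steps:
g = 1/11 ≈ 0.090909
l(M, z) = 2/11 (l(M, z) = 2*(1/11) = 2/11)
(l(18, -15) + √(232 - 237)/V(12, 23))² = (2/11 + √(232 - 237)/((5 + 12)²))² = (2/11 + √(-5)/(17²))² = (2/11 + (I*√5)/289)² = (2/11 + (I*√5)*(1/289))² = (2/11 + I*√5/289)²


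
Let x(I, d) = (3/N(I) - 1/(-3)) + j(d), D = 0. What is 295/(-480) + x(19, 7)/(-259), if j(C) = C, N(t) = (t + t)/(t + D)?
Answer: -16129/24864 ≈ -0.64869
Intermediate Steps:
N(t) = 2 (N(t) = (t + t)/(t + 0) = (2*t)/t = 2)
x(I, d) = 11/6 + d (x(I, d) = (3/2 - 1/(-3)) + d = (3*(1/2) - 1*(-1/3)) + d = (3/2 + 1/3) + d = 11/6 + d)
295/(-480) + x(19, 7)/(-259) = 295/(-480) + (11/6 + 7)/(-259) = 295*(-1/480) + (53/6)*(-1/259) = -59/96 - 53/1554 = -16129/24864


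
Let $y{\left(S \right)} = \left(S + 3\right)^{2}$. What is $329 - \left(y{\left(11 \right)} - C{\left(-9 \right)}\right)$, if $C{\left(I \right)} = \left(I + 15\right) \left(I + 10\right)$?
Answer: $139$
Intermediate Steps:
$y{\left(S \right)} = \left(3 + S\right)^{2}$
$C{\left(I \right)} = \left(10 + I\right) \left(15 + I\right)$ ($C{\left(I \right)} = \left(15 + I\right) \left(10 + I\right) = \left(10 + I\right) \left(15 + I\right)$)
$329 - \left(y{\left(11 \right)} - C{\left(-9 \right)}\right) = 329 - \left(\left(3 + 11\right)^{2} - \left(150 + \left(-9\right)^{2} + 25 \left(-9\right)\right)\right) = 329 - \left(14^{2} - \left(150 + 81 - 225\right)\right) = 329 - \left(196 - 6\right) = 329 - 190 = 139$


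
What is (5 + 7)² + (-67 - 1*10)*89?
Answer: -6709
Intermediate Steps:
(5 + 7)² + (-67 - 1*10)*89 = 12² + (-67 - 10)*89 = 144 - 77*89 = 144 - 6853 = -6709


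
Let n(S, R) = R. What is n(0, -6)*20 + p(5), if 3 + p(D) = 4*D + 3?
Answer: -100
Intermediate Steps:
p(D) = 4*D (p(D) = -3 + (4*D + 3) = -3 + (3 + 4*D) = 4*D)
n(0, -6)*20 + p(5) = -6*20 + 4*5 = -120 + 20 = -100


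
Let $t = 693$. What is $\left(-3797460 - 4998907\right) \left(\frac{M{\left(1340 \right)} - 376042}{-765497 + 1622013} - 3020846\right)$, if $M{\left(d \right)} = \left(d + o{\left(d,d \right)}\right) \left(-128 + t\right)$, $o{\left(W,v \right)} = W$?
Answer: $\frac{11379867879903712363}{428258} \approx 2.6572 \cdot 10^{13}$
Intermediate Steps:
$M{\left(d \right)} = 1130 d$ ($M{\left(d \right)} = \left(d + d\right) \left(-128 + 693\right) = 2 d 565 = 1130 d$)
$\left(-3797460 - 4998907\right) \left(\frac{M{\left(1340 \right)} - 376042}{-765497 + 1622013} - 3020846\right) = \left(-3797460 - 4998907\right) \left(\frac{1130 \cdot 1340 - 376042}{-765497 + 1622013} - 3020846\right) = - 8796367 \left(\frac{1514200 - 376042}{856516} - 3020846\right) = - 8796367 \left(1138158 \cdot \frac{1}{856516} - 3020846\right) = - 8796367 \left(\frac{569079}{428258} - 3020846\right) = \left(-8796367\right) \left(- \frac{1293700897189}{428258}\right) = \frac{11379867879903712363}{428258}$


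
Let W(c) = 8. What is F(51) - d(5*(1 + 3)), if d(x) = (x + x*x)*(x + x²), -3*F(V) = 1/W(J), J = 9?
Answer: -4233601/24 ≈ -1.7640e+5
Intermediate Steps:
F(V) = -1/24 (F(V) = -⅓/8 = -⅓*⅛ = -1/24)
d(x) = (x + x²)² (d(x) = (x + x²)*(x + x²) = (x + x²)²)
F(51) - d(5*(1 + 3)) = -1/24 - (5*(1 + 3))²*(1 + 5*(1 + 3))² = -1/24 - (5*4)²*(1 + 5*4)² = -1/24 - 20²*(1 + 20)² = -1/24 - 400*21² = -1/24 - 400*441 = -1/24 - 1*176400 = -1/24 - 176400 = -4233601/24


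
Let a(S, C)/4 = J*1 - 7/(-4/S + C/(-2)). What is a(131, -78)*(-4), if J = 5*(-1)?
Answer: 423072/5105 ≈ 82.874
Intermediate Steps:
J = -5
a(S, C) = -20 - 28/(-4/S - C/2) (a(S, C) = 4*(-5*1 - 7/(-4/S + C/(-2))) = 4*(-5 - 7/(-4/S + C*(-½))) = 4*(-5 - 7/(-4/S - C/2)) = -20 - 28/(-4/S - C/2))
a(131, -78)*(-4) = (4*(-40 + 14*131 - 5*(-78)*131)/(8 - 78*131))*(-4) = (4*(-40 + 1834 + 51090)/(8 - 10218))*(-4) = (4*52884/(-10210))*(-4) = (4*(-1/10210)*52884)*(-4) = -105768/5105*(-4) = 423072/5105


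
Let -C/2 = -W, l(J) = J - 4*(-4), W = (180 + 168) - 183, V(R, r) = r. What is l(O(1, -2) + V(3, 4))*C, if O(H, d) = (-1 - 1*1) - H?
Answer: 5610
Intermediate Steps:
O(H, d) = -2 - H (O(H, d) = (-1 - 1) - H = -2 - H)
W = 165 (W = 348 - 183 = 165)
l(J) = 16 + J (l(J) = J + 16 = 16 + J)
C = 330 (C = -(-2)*165 = -2*(-165) = 330)
l(O(1, -2) + V(3, 4))*C = (16 + ((-2 - 1*1) + 4))*330 = (16 + ((-2 - 1) + 4))*330 = (16 + (-3 + 4))*330 = (16 + 1)*330 = 17*330 = 5610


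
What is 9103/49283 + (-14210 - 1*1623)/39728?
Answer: -32204135/150608848 ≈ -0.21383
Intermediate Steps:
9103/49283 + (-14210 - 1*1623)/39728 = 9103*(1/49283) + (-14210 - 1623)*(1/39728) = 9103/49283 - 15833*1/39728 = 9103/49283 - 15833/39728 = -32204135/150608848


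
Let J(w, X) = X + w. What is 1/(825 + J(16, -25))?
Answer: 1/816 ≈ 0.0012255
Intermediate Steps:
1/(825 + J(16, -25)) = 1/(825 + (-25 + 16)) = 1/(825 - 9) = 1/816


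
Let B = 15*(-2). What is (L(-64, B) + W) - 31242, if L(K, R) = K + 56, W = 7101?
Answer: -24149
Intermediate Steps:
B = -30
L(K, R) = 56 + K
(L(-64, B) + W) - 31242 = ((56 - 64) + 7101) - 31242 = (-8 + 7101) - 31242 = 7093 - 31242 = -24149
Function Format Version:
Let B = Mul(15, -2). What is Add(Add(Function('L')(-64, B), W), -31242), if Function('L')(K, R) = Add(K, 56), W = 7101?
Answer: -24149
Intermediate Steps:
B = -30
Function('L')(K, R) = Add(56, K)
Add(Add(Function('L')(-64, B), W), -31242) = Add(Add(Add(56, -64), 7101), -31242) = Add(Add(-8, 7101), -31242) = Add(7093, -31242) = -24149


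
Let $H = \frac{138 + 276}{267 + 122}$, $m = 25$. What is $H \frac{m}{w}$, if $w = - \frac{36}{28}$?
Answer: $- \frac{8050}{389} \approx -20.694$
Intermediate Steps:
$w = - \frac{9}{7}$ ($w = \left(-36\right) \frac{1}{28} = - \frac{9}{7} \approx -1.2857$)
$H = \frac{414}{389} \approx 1.0643$
$H \frac{m}{w} = \frac{414 \frac{25}{- \frac{9}{7}}}{389} = \frac{414 \cdot 25 \left(- \frac{7}{9}\right)}{389} = \frac{414}{389} \left(- \frac{175}{9}\right) = - \frac{8050}{389}$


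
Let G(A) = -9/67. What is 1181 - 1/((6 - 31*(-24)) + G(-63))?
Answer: 59334554/50241 ≈ 1181.0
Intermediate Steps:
G(A) = -9/67 (G(A) = -9*1/67 = -9/67)
1181 - 1/((6 - 31*(-24)) + G(-63)) = 1181 - 1/((6 - 31*(-24)) - 9/67) = 1181 - 1/((6 + 744) - 9/67) = 1181 - 1/(750 - 9/67) = 1181 - 1/50241/67 = 1181 - 1*67/50241 = 1181 - 67/50241 = 59334554/50241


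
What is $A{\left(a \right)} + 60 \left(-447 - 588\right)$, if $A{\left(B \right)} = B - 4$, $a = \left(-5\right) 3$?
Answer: $-62119$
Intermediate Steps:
$a = -15$
$A{\left(B \right)} = -4 + B$
$A{\left(a \right)} + 60 \left(-447 - 588\right) = \left(-4 - 15\right) + 60 \left(-447 - 588\right) = -19 + 60 \left(-447 - 588\right) = -19 + 60 \left(-1035\right) = -19 - 62100 = -62119$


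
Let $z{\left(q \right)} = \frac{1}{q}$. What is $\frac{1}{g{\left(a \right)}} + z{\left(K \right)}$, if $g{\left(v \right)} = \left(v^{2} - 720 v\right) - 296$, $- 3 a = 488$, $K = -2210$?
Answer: $- \frac{126967}{284992760} \approx -0.00044551$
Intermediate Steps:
$a = - \frac{488}{3}$ ($a = \left(- \frac{1}{3}\right) 488 = - \frac{488}{3} \approx -162.67$)
$g{\left(v \right)} = -296 + v^{2} - 720 v$
$\frac{1}{g{\left(a \right)}} + z{\left(K \right)} = \frac{1}{-296 + \left(- \frac{488}{3}\right)^{2} - -117120} + \frac{1}{-2210} = \frac{1}{-296 + \frac{238144}{9} + 117120} - \frac{1}{2210} = \frac{1}{\frac{1289560}{9}} - \frac{1}{2210} = \frac{9}{1289560} - \frac{1}{2210} = - \frac{126967}{284992760}$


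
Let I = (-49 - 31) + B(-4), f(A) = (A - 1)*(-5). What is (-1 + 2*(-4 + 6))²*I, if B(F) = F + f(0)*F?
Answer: -936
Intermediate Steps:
f(A) = 5 - 5*A (f(A) = (-1 + A)*(-5) = 5 - 5*A)
B(F) = 6*F (B(F) = F + (5 - 5*0)*F = F + (5 + 0)*F = F + 5*F = 6*F)
I = -104 (I = (-49 - 31) + 6*(-4) = -80 - 24 = -104)
(-1 + 2*(-4 + 6))²*I = (-1 + 2*(-4 + 6))²*(-104) = (-1 + 2*2)²*(-104) = (-1 + 4)²*(-104) = 3²*(-104) = 9*(-104) = -936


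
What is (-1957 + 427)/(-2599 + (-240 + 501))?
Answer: 765/1169 ≈ 0.65441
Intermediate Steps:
(-1957 + 427)/(-2599 + (-240 + 501)) = -1530/(-2599 + 261) = -1530/(-2338) = -1530*(-1/2338) = 765/1169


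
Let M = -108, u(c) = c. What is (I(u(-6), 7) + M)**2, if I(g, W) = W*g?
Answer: 22500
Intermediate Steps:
(I(u(-6), 7) + M)**2 = (7*(-6) - 108)**2 = (-42 - 108)**2 = (-150)**2 = 22500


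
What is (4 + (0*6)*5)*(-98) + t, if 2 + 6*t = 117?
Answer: -2237/6 ≈ -372.83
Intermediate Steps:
t = 115/6 (t = -1/3 + (1/6)*117 = -1/3 + 39/2 = 115/6 ≈ 19.167)
(4 + (0*6)*5)*(-98) + t = (4 + (0*6)*5)*(-98) + 115/6 = (4 + 0*5)*(-98) + 115/6 = (4 + 0)*(-98) + 115/6 = 4*(-98) + 115/6 = -392 + 115/6 = -2237/6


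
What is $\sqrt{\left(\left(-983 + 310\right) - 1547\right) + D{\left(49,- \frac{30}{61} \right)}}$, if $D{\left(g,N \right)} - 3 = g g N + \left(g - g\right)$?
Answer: $\frac{i \sqrt{12643287}}{61} \approx 58.291 i$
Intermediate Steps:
$D{\left(g,N \right)} = 3 + N g^{2}$ ($D{\left(g,N \right)} = 3 + \left(g g N + \left(g - g\right)\right) = 3 + \left(g^{2} N + 0\right) = 3 + \left(N g^{2} + 0\right) = 3 + N g^{2}$)
$\sqrt{\left(\left(-983 + 310\right) - 1547\right) + D{\left(49,- \frac{30}{61} \right)}} = \sqrt{\left(\left(-983 + 310\right) - 1547\right) + \left(3 + - \frac{30}{61} \cdot 49^{2}\right)} = \sqrt{\left(-673 - 1547\right) + \left(3 + \left(-30\right) \frac{1}{61} \cdot 2401\right)} = \sqrt{-2220 + \left(3 - \frac{72030}{61}\right)} = \sqrt{-2220 - \frac{71847}{61}} = \sqrt{- \frac{207267}{61}} = \frac{i \sqrt{12643287}}{61}$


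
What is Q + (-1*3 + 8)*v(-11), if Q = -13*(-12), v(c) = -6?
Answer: 126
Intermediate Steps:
Q = 156
Q + (-1*3 + 8)*v(-11) = 156 + (-1*3 + 8)*(-6) = 156 + (-3 + 8)*(-6) = 156 + 5*(-6) = 156 - 30 = 126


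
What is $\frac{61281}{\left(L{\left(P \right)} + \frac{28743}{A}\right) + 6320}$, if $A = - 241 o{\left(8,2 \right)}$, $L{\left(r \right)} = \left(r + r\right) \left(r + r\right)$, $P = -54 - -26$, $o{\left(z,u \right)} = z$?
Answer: $\frac{39383256}{6067475} \approx 6.4909$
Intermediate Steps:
$P = -28$ ($P = -54 + 26 = -28$)
$L{\left(r \right)} = 4 r^{2}$ ($L{\left(r \right)} = 2 r 2 r = 4 r^{2}$)
$A = -1928$ ($A = \left(-241\right) 8 = -1928$)
$\frac{61281}{\left(L{\left(P \right)} + \frac{28743}{A}\right) + 6320} = \frac{61281}{\left(4 \left(-28\right)^{2} + \frac{28743}{-1928}\right) + 6320} = \frac{61281}{\left(4 \cdot 784 + 28743 \left(- \frac{1}{1928}\right)\right) + 6320} = \frac{61281}{\left(3136 - \frac{28743}{1928}\right) + 6320} = \frac{61281}{\frac{6017465}{1928} + 6320} = \frac{61281}{\frac{18202425}{1928}} = 61281 \cdot \frac{1928}{18202425} = \frac{39383256}{6067475}$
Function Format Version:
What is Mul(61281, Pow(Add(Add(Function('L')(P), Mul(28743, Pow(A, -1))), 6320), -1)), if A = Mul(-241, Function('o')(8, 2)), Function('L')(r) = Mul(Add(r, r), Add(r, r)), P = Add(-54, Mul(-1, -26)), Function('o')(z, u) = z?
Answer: Rational(39383256, 6067475) ≈ 6.4909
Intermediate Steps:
P = -28 (P = Add(-54, 26) = -28)
Function('L')(r) = Mul(4, Pow(r, 2)) (Function('L')(r) = Mul(Mul(2, r), Mul(2, r)) = Mul(4, Pow(r, 2)))
A = -1928 (A = Mul(-241, 8) = -1928)
Mul(61281, Pow(Add(Add(Function('L')(P), Mul(28743, Pow(A, -1))), 6320), -1)) = Mul(61281, Pow(Add(Add(Mul(4, Pow(-28, 2)), Mul(28743, Pow(-1928, -1))), 6320), -1)) = Mul(61281, Pow(Add(Add(Mul(4, 784), Mul(28743, Rational(-1, 1928))), 6320), -1)) = Mul(61281, Pow(Add(Add(3136, Rational(-28743, 1928)), 6320), -1)) = Mul(61281, Pow(Add(Rational(6017465, 1928), 6320), -1)) = Mul(61281, Pow(Rational(18202425, 1928), -1)) = Mul(61281, Rational(1928, 18202425)) = Rational(39383256, 6067475)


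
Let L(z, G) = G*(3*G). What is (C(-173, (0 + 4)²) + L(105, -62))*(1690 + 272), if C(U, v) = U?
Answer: 22286358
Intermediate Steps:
L(z, G) = 3*G²
(C(-173, (0 + 4)²) + L(105, -62))*(1690 + 272) = (-173 + 3*(-62)²)*(1690 + 272) = (-173 + 3*3844)*1962 = (-173 + 11532)*1962 = 11359*1962 = 22286358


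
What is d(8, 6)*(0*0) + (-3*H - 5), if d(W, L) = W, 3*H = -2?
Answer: -3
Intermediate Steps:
H = -⅔ (H = (⅓)*(-2) = -⅔ ≈ -0.66667)
d(8, 6)*(0*0) + (-3*H - 5) = 8*(0*0) + (-3*(-⅔) - 5) = 8*0 + (2 - 5) = 0 - 3 = -3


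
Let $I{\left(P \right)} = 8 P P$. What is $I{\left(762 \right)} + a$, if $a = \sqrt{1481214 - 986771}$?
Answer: $4645152 + \sqrt{494443} \approx 4.6459 \cdot 10^{6}$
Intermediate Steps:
$I{\left(P \right)} = 8 P^{2}$
$a = \sqrt{494443} \approx 703.17$
$I{\left(762 \right)} + a = 8 \cdot 762^{2} + \sqrt{494443} = 8 \cdot 580644 + \sqrt{494443} = 4645152 + \sqrt{494443}$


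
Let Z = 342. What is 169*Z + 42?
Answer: 57840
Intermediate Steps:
169*Z + 42 = 169*342 + 42 = 57798 + 42 = 57840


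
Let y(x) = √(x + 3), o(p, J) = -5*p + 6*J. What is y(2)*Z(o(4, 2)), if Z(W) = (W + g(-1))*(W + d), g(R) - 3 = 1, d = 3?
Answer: 20*√5 ≈ 44.721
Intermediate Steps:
g(R) = 4 (g(R) = 3 + 1 = 4)
Z(W) = (3 + W)*(4 + W) (Z(W) = (W + 4)*(W + 3) = (4 + W)*(3 + W) = (3 + W)*(4 + W))
y(x) = √(3 + x)
y(2)*Z(o(4, 2)) = √(3 + 2)*(12 + (-5*4 + 6*2)² + 7*(-5*4 + 6*2)) = √5*(12 + (-20 + 12)² + 7*(-20 + 12)) = √5*(12 + (-8)² + 7*(-8)) = √5*(12 + 64 - 56) = √5*20 = 20*√5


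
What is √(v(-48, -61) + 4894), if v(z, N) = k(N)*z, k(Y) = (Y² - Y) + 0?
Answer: I*√176642 ≈ 420.29*I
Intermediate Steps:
k(Y) = Y² - Y
v(z, N) = N*z*(-1 + N) (v(z, N) = (N*(-1 + N))*z = N*z*(-1 + N))
√(v(-48, -61) + 4894) = √(-61*(-48)*(-1 - 61) + 4894) = √(-61*(-48)*(-62) + 4894) = √(-181536 + 4894) = √(-176642) = I*√176642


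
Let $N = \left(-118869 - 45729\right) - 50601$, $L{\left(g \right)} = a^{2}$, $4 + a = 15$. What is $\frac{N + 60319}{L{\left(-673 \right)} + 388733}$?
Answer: $- \frac{77440}{194427} \approx -0.3983$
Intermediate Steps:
$a = 11$ ($a = -4 + 15 = 11$)
$L{\left(g \right)} = 121$ ($L{\left(g \right)} = 11^{2} = 121$)
$N = -215199$ ($N = -164598 - 50601 = -215199$)
$\frac{N + 60319}{L{\left(-673 \right)} + 388733} = \frac{-215199 + 60319}{121 + 388733} = - \frac{154880}{388854} = \left(-154880\right) \frac{1}{388854} = - \frac{77440}{194427}$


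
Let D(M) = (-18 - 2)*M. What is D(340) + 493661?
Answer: 486861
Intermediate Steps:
D(M) = -20*M
D(340) + 493661 = -20*340 + 493661 = -6800 + 493661 = 486861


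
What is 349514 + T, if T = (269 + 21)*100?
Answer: 378514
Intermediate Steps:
T = 29000 (T = 290*100 = 29000)
349514 + T = 349514 + 29000 = 378514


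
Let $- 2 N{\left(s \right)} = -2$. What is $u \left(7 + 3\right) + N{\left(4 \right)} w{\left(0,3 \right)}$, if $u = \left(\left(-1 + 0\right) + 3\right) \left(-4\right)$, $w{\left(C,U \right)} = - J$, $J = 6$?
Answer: $-86$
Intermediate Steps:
$w{\left(C,U \right)} = -6$ ($w{\left(C,U \right)} = \left(-1\right) 6 = -6$)
$N{\left(s \right)} = 1$ ($N{\left(s \right)} = \left(- \frac{1}{2}\right) \left(-2\right) = 1$)
$u = -8$ ($u = \left(-1 + 3\right) \left(-4\right) = 2 \left(-4\right) = -8$)
$u \left(7 + 3\right) + N{\left(4 \right)} w{\left(0,3 \right)} = - 8 \left(7 + 3\right) + 1 \left(-6\right) = \left(-8\right) 10 - 6 = -80 - 6 = -86$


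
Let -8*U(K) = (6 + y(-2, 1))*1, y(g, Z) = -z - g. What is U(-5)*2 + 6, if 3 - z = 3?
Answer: 4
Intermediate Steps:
z = 0 (z = 3 - 1*3 = 3 - 3 = 0)
y(g, Z) = -g (y(g, Z) = -1*0 - g = 0 - g = -g)
U(K) = -1 (U(K) = -(6 - 1*(-2))/8 = -(6 + 2)/8 = -1)
U(-5)*2 + 6 = -1*2 + 6 = -2 + 6 = 4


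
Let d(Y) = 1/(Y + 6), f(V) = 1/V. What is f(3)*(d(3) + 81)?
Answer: 730/27 ≈ 27.037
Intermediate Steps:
d(Y) = 1/(6 + Y)
f(3)*(d(3) + 81) = (1/(6 + 3) + 81)/3 = (1/9 + 81)/3 = (⅑ + 81)/3 = (⅓)*(730/9) = 730/27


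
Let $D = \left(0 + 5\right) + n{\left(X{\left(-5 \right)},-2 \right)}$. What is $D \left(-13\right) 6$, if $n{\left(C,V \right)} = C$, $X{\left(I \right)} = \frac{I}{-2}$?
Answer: $-585$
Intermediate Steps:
$X{\left(I \right)} = - \frac{I}{2}$ ($X{\left(I \right)} = I \left(- \frac{1}{2}\right) = - \frac{I}{2}$)
$D = \frac{15}{2}$ ($D = \left(0 + 5\right) - - \frac{5}{2} = 5 + \frac{5}{2} = \frac{15}{2} \approx 7.5$)
$D \left(-13\right) 6 = \frac{15}{2} \left(-13\right) 6 = \left(- \frac{195}{2}\right) 6 = -585$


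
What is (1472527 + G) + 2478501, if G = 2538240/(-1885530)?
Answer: 248325976220/62851 ≈ 3.9510e+6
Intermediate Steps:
G = -84608/62851 (G = 2538240*(-1/1885530) = -84608/62851 ≈ -1.3462)
(1472527 + G) + 2478501 = (1472527 - 84608/62851) + 2478501 = 92549709869/62851 + 2478501 = 248325976220/62851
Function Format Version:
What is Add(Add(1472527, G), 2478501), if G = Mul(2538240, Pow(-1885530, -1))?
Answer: Rational(248325976220, 62851) ≈ 3.9510e+6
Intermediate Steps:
G = Rational(-84608, 62851) (G = Mul(2538240, Rational(-1, 1885530)) = Rational(-84608, 62851) ≈ -1.3462)
Add(Add(1472527, G), 2478501) = Add(Add(1472527, Rational(-84608, 62851)), 2478501) = Add(Rational(92549709869, 62851), 2478501) = Rational(248325976220, 62851)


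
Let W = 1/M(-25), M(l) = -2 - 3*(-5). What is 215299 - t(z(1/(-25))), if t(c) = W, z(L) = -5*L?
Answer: 2798886/13 ≈ 2.1530e+5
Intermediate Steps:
M(l) = 13 (M(l) = -2 + 15 = 13)
W = 1/13 ≈ 0.076923
t(c) = 1/13
215299 - t(z(1/(-25))) = 215299 - 1*1/13 = 215299 - 1/13 = 2798886/13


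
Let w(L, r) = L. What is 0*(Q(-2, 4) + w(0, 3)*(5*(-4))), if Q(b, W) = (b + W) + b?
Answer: 0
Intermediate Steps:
Q(b, W) = W + 2*b (Q(b, W) = (W + b) + b = W + 2*b)
0*(Q(-2, 4) + w(0, 3)*(5*(-4))) = 0*((4 + 2*(-2)) + 0*(5*(-4))) = 0*((4 - 4) + 0*(-20)) = 0*(0 + 0) = 0*0 = 0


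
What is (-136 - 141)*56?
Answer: -15512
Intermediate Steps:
(-136 - 141)*56 = -277*56 = -15512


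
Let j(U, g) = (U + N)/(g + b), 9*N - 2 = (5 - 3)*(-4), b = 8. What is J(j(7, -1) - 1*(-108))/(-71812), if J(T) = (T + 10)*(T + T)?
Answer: -5710639/15834546 ≈ -0.36064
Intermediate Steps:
N = -⅔ (N = 2/9 + ((5 - 3)*(-4))/9 = 2/9 + (2*(-4))/9 = 2/9 + (⅑)*(-8) = 2/9 - 8/9 = -⅔ ≈ -0.66667)
j(U, g) = (-⅔ + U)/(8 + g) (j(U, g) = (U - ⅔)/(g + 8) = (-⅔ + U)/(8 + g))
J(T) = 2*T*(10 + T) (J(T) = (10 + T)*(2*T) = 2*T*(10 + T))
J(j(7, -1) - 1*(-108))/(-71812) = (2*((-⅔ + 7)/(8 - 1) - 1*(-108))*(10 + ((-⅔ + 7)/(8 - 1) - 1*(-108))))/(-71812) = (2*((19/3)/7 + 108)*(10 + ((19/3)/7 + 108)))*(-1/71812) = (2*((⅐)*(19/3) + 108)*(10 + ((⅐)*(19/3) + 108)))*(-1/71812) = (2*(19/21 + 108)*(10 + (19/21 + 108)))*(-1/71812) = (2*(2287/21)*(10 + 2287/21))*(-1/71812) = (2*(2287/21)*(2497/21))*(-1/71812) = (11421278/441)*(-1/71812) = -5710639/15834546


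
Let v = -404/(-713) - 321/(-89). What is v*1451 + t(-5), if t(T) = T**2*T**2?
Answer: 423927504/63457 ≈ 6680.5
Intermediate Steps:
t(T) = T**4
v = 264829/63457 (v = -404*(-1/713) - 321*(-1/89) = 404/713 + 321/89 = 264829/63457 ≈ 4.1734)
v*1451 + t(-5) = (264829/63457)*1451 + (-5)**4 = 384266879/63457 + 625 = 423927504/63457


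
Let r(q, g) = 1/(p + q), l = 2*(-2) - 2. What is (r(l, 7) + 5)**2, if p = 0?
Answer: 841/36 ≈ 23.361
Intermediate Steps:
l = -6 (l = -4 - 2 = -6)
r(q, g) = 1/q (r(q, g) = 1/(0 + q) = 1/q)
(r(l, 7) + 5)**2 = (1/(-6) + 5)**2 = (-1/6 + 5)**2 = (29/6)**2 = 841/36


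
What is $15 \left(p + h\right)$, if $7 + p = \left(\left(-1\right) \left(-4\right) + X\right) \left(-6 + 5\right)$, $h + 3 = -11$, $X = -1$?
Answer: $-360$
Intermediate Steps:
$h = -14$ ($h = -3 - 11 = -14$)
$p = -10$ ($p = -7 + \left(\left(-1\right) \left(-4\right) - 1\right) \left(-6 + 5\right) = -7 + \left(4 - 1\right) \left(-1\right) = -7 + 3 \left(-1\right) = -7 - 3 = -10$)
$15 \left(p + h\right) = 15 \left(-10 - 14\right) = 15 \left(-24\right) = -360$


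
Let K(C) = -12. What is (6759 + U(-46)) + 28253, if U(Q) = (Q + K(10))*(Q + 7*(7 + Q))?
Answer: 53514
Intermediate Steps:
U(Q) = (-12 + Q)*(49 + 8*Q) (U(Q) = (Q - 12)*(Q + 7*(7 + Q)) = (-12 + Q)*(Q + (49 + 7*Q)) = (-12 + Q)*(49 + 8*Q))
(6759 + U(-46)) + 28253 = (6759 + (-588 - 47*(-46) + 8*(-46)**2)) + 28253 = (6759 + (-588 + 2162 + 8*2116)) + 28253 = (6759 + (-588 + 2162 + 16928)) + 28253 = (6759 + 18502) + 28253 = 25261 + 28253 = 53514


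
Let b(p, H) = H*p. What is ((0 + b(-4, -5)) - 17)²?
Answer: 9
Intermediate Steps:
((0 + b(-4, -5)) - 17)² = ((0 - 5*(-4)) - 17)² = ((0 + 20) - 17)² = (20 - 17)² = 3² = 9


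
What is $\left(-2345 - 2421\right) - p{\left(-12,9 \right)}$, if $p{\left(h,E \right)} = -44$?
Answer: $-4722$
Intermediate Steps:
$\left(-2345 - 2421\right) - p{\left(-12,9 \right)} = \left(-2345 - 2421\right) - -44 = -4766 + 44 = -4722$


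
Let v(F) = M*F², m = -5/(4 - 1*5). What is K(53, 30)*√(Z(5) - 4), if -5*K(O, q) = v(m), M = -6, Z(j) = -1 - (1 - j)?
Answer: 30*I ≈ 30.0*I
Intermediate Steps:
Z(j) = -2 + j (Z(j) = -1 + (-1 + j) = -2 + j)
m = 5 (m = -5/(4 - 5) = -5/(-1) = -5*(-1) = 5)
v(F) = -6*F²
K(O, q) = 30 (K(O, q) = -(-6)*5²/5 = -(-6)*25/5 = -⅕*(-150) = 30)
K(53, 30)*√(Z(5) - 4) = 30*√((-2 + 5) - 4) = 30*√(3 - 4) = 30*√(-1) = 30*I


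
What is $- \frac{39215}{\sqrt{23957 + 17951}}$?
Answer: $- \frac{39215 \sqrt{10477}}{20954} \approx -191.56$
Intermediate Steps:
$- \frac{39215}{\sqrt{23957 + 17951}} = - \frac{39215}{\sqrt{41908}} = - \frac{39215}{2 \sqrt{10477}} = - 39215 \frac{\sqrt{10477}}{20954} = - \frac{39215 \sqrt{10477}}{20954}$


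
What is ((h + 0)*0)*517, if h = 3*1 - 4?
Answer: 0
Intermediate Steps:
h = -1 (h = 3 - 4 = -1)
((h + 0)*0)*517 = ((-1 + 0)*0)*517 = -1*0*517 = 0*517 = 0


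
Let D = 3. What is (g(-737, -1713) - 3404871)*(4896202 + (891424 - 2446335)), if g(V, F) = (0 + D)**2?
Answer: -11376634756842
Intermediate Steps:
g(V, F) = 9 (g(V, F) = (0 + 3)**2 = 3**2 = 9)
(g(-737, -1713) - 3404871)*(4896202 + (891424 - 2446335)) = (9 - 3404871)*(4896202 + (891424 - 2446335)) = -3404862*(4896202 - 1554911) = -3404862*3341291 = -11376634756842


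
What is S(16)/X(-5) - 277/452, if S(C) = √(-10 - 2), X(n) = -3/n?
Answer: -277/452 + 10*I*√3/3 ≈ -0.61283 + 5.7735*I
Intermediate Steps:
S(C) = 2*I*√3 (S(C) = √(-12) = 2*I*√3)
S(16)/X(-5) - 277/452 = (2*I*√3)/((-3/(-5))) - 277/452 = (2*I*√3)/((-3*(-⅕))) - 277*1/452 = (2*I*√3)/(⅗) - 277/452 = (2*I*√3)*(5/3) - 277/452 = 10*I*√3/3 - 277/452 = -277/452 + 10*I*√3/3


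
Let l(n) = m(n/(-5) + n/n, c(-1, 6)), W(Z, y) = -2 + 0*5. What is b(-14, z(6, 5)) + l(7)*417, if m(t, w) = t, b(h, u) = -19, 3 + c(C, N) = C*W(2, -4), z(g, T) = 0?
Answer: -929/5 ≈ -185.80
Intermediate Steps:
W(Z, y) = -2 (W(Z, y) = -2 + 0 = -2)
c(C, N) = -3 - 2*C (c(C, N) = -3 + C*(-2) = -3 - 2*C)
l(n) = 1 - n/5 (l(n) = n/(-5) + n/n = n*(-⅕) + 1 = -n/5 + 1 = 1 - n/5)
b(-14, z(6, 5)) + l(7)*417 = -19 + (1 - ⅕*7)*417 = -19 + (1 - 7/5)*417 = -19 - ⅖*417 = -19 - 834/5 = -929/5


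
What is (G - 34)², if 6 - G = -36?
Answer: 64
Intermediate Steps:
G = 42 (G = 6 - 1*(-36) = 6 + 36 = 42)
(G - 34)² = (42 - 34)² = 8² = 64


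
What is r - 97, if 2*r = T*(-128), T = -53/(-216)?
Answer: -3043/27 ≈ -112.70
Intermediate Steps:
T = 53/216 (T = -53*(-1/216) = 53/216 ≈ 0.24537)
r = -424/27 (r = ((53/216)*(-128))/2 = (1/2)*(-848/27) = -424/27 ≈ -15.704)
r - 97 = -424/27 - 97 = -3043/27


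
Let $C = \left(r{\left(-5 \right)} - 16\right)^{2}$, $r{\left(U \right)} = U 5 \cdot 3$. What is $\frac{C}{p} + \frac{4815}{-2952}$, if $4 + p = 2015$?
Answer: $\frac{1640283}{659608} \approx 2.4868$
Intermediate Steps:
$p = 2011$ ($p = -4 + 2015 = 2011$)
$r{\left(U \right)} = 15 U$ ($r{\left(U \right)} = 5 U 3 = 15 U$)
$C = 8281$ ($C = \left(15 \left(-5\right) - 16\right)^{2} = \left(-75 - 16\right)^{2} = \left(-91\right)^{2} = 8281$)
$\frac{C}{p} + \frac{4815}{-2952} = \frac{8281}{2011} + \frac{4815}{-2952} = 8281 \cdot \frac{1}{2011} + 4815 \left(- \frac{1}{2952}\right) = \frac{8281}{2011} - \frac{535}{328} = \frac{1640283}{659608}$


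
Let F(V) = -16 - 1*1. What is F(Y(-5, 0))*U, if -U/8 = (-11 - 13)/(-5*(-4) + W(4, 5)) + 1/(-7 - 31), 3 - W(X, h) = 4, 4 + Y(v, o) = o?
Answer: -3332/19 ≈ -175.37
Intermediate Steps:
Y(v, o) = -4 + o
W(X, h) = -1 (W(X, h) = 3 - 1*4 = 3 - 4 = -1)
F(V) = -17 (F(V) = -16 - 1 = -17)
U = 196/19 (U = -8*((-11 - 13)/(-5*(-4) - 1) + 1/(-7 - 31)) = -8*(-24/(20 - 1) + 1/(-38)) = -8*(-24/19 - 1/38) = -8*(-49/38) = 196/19 ≈ 10.316)
F(Y(-5, 0))*U = -17*196/19 = -3332/19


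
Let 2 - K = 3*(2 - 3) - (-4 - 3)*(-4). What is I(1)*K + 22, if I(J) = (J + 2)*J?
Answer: 121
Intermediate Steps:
I(J) = J*(2 + J) (I(J) = (2 + J)*J = J*(2 + J))
K = 33 (K = 2 - (3*(2 - 3) - (-4 - 3)*(-4)) = 2 - (3*(-1) - (-7)*(-4)) = 2 - (-3 - 1*28) = 2 - (-3 - 28) = 2 - 1*(-31) = 2 + 31 = 33)
I(1)*K + 22 = (1*(2 + 1))*33 + 22 = (1*3)*33 + 22 = 3*33 + 22 = 99 + 22 = 121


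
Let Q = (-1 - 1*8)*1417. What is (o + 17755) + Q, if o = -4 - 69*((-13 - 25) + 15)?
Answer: 6585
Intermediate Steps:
o = 1583 (o = -4 - 69*(-38 + 15) = -4 - 69*(-23) = -4 + 1587 = 1583)
Q = -12753 (Q = (-1 - 8)*1417 = -9*1417 = -12753)
(o + 17755) + Q = (1583 + 17755) - 12753 = 19338 - 12753 = 6585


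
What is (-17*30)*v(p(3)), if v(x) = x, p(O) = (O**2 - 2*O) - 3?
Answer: 0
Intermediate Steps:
p(O) = -3 + O**2 - 2*O
(-17*30)*v(p(3)) = (-17*30)*(-3 + 3**2 - 2*3) = -510*(-3 + 9 - 6) = -510*0 = 0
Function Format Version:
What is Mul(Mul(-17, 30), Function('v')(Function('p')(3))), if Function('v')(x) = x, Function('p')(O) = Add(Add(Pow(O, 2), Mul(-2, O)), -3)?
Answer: 0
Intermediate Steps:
Function('p')(O) = Add(-3, Pow(O, 2), Mul(-2, O))
Mul(Mul(-17, 30), Function('v')(Function('p')(3))) = Mul(Mul(-17, 30), Add(-3, Pow(3, 2), Mul(-2, 3))) = Mul(-510, Add(-3, 9, -6)) = Mul(-510, 0) = 0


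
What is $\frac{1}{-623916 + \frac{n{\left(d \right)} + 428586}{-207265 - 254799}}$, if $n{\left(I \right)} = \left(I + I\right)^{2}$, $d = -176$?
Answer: $- \frac{231032}{144144837557} \approx -1.6028 \cdot 10^{-6}$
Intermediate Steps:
$n{\left(I \right)} = 4 I^{2}$ ($n{\left(I \right)} = \left(2 I\right)^{2} = 4 I^{2}$)
$\frac{1}{-623916 + \frac{n{\left(d \right)} + 428586}{-207265 - 254799}} = \frac{1}{-623916 + \frac{4 \left(-176\right)^{2} + 428586}{-207265 - 254799}} = \frac{1}{-623916 + \frac{4 \cdot 30976 + 428586}{-462064}} = \frac{1}{-623916 + \left(123904 + 428586\right) \left(- \frac{1}{462064}\right)} = \frac{1}{-623916 + 552490 \left(- \frac{1}{462064}\right)} = \frac{1}{-623916 - \frac{276245}{231032}} = \frac{1}{- \frac{144144837557}{231032}} = - \frac{231032}{144144837557}$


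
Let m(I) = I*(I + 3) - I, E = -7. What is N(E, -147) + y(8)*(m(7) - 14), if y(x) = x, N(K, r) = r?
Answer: 245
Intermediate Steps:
m(I) = -I + I*(3 + I) (m(I) = I*(3 + I) - I = -I + I*(3 + I))
N(E, -147) + y(8)*(m(7) - 14) = -147 + 8*(7*(2 + 7) - 14) = -147 + 8*(7*9 - 14) = -147 + 8*(63 - 14) = -147 + 8*49 = -147 + 392 = 245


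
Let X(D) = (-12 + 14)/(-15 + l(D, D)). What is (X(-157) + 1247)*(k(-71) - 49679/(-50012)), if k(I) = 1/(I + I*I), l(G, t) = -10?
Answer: 3849158527533/3106995500 ≈ 1238.9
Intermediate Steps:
X(D) = -2/25 (X(D) = (-12 + 14)/(-15 - 10) = 2/(-25) = 2*(-1/25) = -2/25)
k(I) = 1/(I + I**2)
(X(-157) + 1247)*(k(-71) - 49679/(-50012)) = (-2/25 + 1247)*(1/((-71)*(1 - 71)) - 49679/(-50012)) = 31173*(-1/71/(-70) - 49679*(-1/50012))/25 = 31173*(-1/71*(-1/70) + 49679/50012)/25 = 31173*(1/4970 + 49679/50012)/25 = (31173/25)*(123477321/124279820) = 3849158527533/3106995500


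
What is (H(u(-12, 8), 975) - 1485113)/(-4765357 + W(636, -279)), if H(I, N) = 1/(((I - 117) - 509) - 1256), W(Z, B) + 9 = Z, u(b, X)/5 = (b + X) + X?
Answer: 2765280407/8871927260 ≈ 0.31169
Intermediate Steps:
u(b, X) = 5*b + 10*X (u(b, X) = 5*((b + X) + X) = 5*((X + b) + X) = 5*(b + 2*X) = 5*b + 10*X)
W(Z, B) = -9 + Z
H(I, N) = 1/(-1882 + I) (H(I, N) = 1/(((-117 + I) - 509) - 1256) = 1/((-626 + I) - 1256) = 1/(-1882 + I))
(H(u(-12, 8), 975) - 1485113)/(-4765357 + W(636, -279)) = (1/(-1882 + (5*(-12) + 10*8)) - 1485113)/(-4765357 + (-9 + 636)) = (1/(-1882 + (-60 + 80)) - 1485113)/(-4765357 + 627) = (1/(-1882 + 20) - 1485113)/(-4764730) = (1/(-1862) - 1485113)*(-1/4764730) = (-1/1862 - 1485113)*(-1/4764730) = -2765280407/1862*(-1/4764730) = 2765280407/8871927260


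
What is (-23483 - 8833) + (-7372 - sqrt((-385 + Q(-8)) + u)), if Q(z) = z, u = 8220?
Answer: -39688 - sqrt(7827) ≈ -39777.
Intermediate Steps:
(-23483 - 8833) + (-7372 - sqrt((-385 + Q(-8)) + u)) = (-23483 - 8833) + (-7372 - sqrt((-385 - 8) + 8220)) = -32316 + (-7372 - sqrt(-393 + 8220)) = -32316 + (-7372 - sqrt(7827)) = -39688 - sqrt(7827)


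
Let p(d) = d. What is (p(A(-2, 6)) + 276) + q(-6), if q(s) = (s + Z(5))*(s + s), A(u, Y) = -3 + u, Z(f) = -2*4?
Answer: 439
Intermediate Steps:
Z(f) = -8
q(s) = 2*s*(-8 + s) (q(s) = (s - 8)*(s + s) = (-8 + s)*(2*s) = 2*s*(-8 + s))
(p(A(-2, 6)) + 276) + q(-6) = ((-3 - 2) + 276) + 2*(-6)*(-8 - 6) = (-5 + 276) + 2*(-6)*(-14) = 271 + 168 = 439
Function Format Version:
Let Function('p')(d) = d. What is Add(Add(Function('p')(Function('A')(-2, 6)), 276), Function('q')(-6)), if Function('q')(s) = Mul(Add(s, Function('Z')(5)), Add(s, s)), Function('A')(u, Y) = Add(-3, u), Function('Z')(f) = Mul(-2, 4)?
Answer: 439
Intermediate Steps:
Function('Z')(f) = -8
Function('q')(s) = Mul(2, s, Add(-8, s)) (Function('q')(s) = Mul(Add(s, -8), Add(s, s)) = Mul(Add(-8, s), Mul(2, s)) = Mul(2, s, Add(-8, s)))
Add(Add(Function('p')(Function('A')(-2, 6)), 276), Function('q')(-6)) = Add(Add(Add(-3, -2), 276), Mul(2, -6, Add(-8, -6))) = Add(Add(-5, 276), Mul(2, -6, -14)) = Add(271, 168) = 439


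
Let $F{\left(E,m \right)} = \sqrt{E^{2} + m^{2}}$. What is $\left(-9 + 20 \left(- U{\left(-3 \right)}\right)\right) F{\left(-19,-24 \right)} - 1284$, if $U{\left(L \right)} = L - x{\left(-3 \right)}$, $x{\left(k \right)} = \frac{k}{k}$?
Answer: $-1284 + 71 \sqrt{937} \approx 889.34$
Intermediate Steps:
$x{\left(k \right)} = 1$
$U{\left(L \right)} = -1 + L$ ($U{\left(L \right)} = L - 1 = -1 + L$)
$\left(-9 + 20 \left(- U{\left(-3 \right)}\right)\right) F{\left(-19,-24 \right)} - 1284 = \left(-9 + 20 \left(- (-1 - 3)\right)\right) \sqrt{\left(-19\right)^{2} + \left(-24\right)^{2}} - 1284 = \left(-9 + 20 \left(\left(-1\right) \left(-4\right)\right)\right) \sqrt{361 + 576} - 1284 = \left(-9 + 20 \cdot 4\right) \sqrt{937} - 1284 = \left(-9 + 80\right) \sqrt{937} - 1284 = 71 \sqrt{937} - 1284 = -1284 + 71 \sqrt{937}$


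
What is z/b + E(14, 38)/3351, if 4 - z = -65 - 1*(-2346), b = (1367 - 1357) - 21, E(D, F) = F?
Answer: 693695/3351 ≈ 207.01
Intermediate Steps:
b = -11 (b = 10 - 21 = -11)
z = -2277 (z = 4 - (-65 - 1*(-2346)) = 4 - (-65 + 2346) = 4 - 1*2281 = 4 - 2281 = -2277)
z/b + E(14, 38)/3351 = -2277/(-11) + 38/3351 = -2277*(-1/11) + 38*(1/3351) = 207 + 38/3351 = 693695/3351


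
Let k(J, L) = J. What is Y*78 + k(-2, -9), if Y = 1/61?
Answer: -44/61 ≈ -0.72131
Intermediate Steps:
Y = 1/61 ≈ 0.016393
Y*78 + k(-2, -9) = (1/61)*78 - 2 = 78/61 - 2 = -44/61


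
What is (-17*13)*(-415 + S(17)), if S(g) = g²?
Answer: 27846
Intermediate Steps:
(-17*13)*(-415 + S(17)) = (-17*13)*(-415 + 17²) = -221*(-415 + 289) = -221*(-126) = 27846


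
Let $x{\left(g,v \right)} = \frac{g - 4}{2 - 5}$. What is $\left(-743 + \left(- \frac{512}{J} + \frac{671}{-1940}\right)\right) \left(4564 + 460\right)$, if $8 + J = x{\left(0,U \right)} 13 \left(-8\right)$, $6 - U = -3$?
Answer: $- \frac{3966072456}{1067} \approx -3.717 \cdot 10^{6}$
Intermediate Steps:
$U = 9$ ($U = 6 - -3 = 6 + 3 = 9$)
$x{\left(g,v \right)} = \frac{4}{3} - \frac{g}{3}$ ($x{\left(g,v \right)} = \frac{-4 + g}{-3} = \left(-4 + g\right) \left(- \frac{1}{3}\right) = \frac{4}{3} - \frac{g}{3}$)
$J = - \frac{440}{3}$ ($J = -8 + \left(\frac{4}{3} - 0\right) 13 \left(-8\right) = -8 + \left(\frac{4}{3} + 0\right) 13 \left(-8\right) = -8 + \frac{4}{3} \cdot 13 \left(-8\right) = -8 + \frac{52}{3} \left(-8\right) = -8 - \frac{416}{3} = - \frac{440}{3} \approx -146.67$)
$\left(-743 + \left(- \frac{512}{J} + \frac{671}{-1940}\right)\right) \left(4564 + 460\right) = \left(-743 + \left(- \frac{512}{- \frac{440}{3}} + \frac{671}{-1940}\right)\right) \left(4564 + 460\right) = \left(-743 + \left(\left(-512\right) \left(- \frac{3}{440}\right) + 671 \left(- \frac{1}{1940}\right)\right)\right) 5024 = \left(-743 + \left(\frac{192}{55} - \frac{671}{1940}\right)\right) 5024 = \left(-743 + \frac{13423}{4268}\right) 5024 = \left(- \frac{3157701}{4268}\right) 5024 = - \frac{3966072456}{1067}$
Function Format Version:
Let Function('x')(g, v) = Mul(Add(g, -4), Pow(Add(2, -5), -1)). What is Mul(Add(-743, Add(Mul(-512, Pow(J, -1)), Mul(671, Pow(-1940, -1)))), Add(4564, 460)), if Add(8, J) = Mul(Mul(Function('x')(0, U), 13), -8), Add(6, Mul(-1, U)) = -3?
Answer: Rational(-3966072456, 1067) ≈ -3.7170e+6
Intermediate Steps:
U = 9 (U = Add(6, Mul(-1, -3)) = Add(6, 3) = 9)
Function('x')(g, v) = Add(Rational(4, 3), Mul(Rational(-1, 3), g)) (Function('x')(g, v) = Mul(Add(-4, g), Pow(-3, -1)) = Mul(Add(-4, g), Rational(-1, 3)) = Add(Rational(4, 3), Mul(Rational(-1, 3), g)))
J = Rational(-440, 3) (J = Add(-8, Mul(Mul(Add(Rational(4, 3), Mul(Rational(-1, 3), 0)), 13), -8)) = Add(-8, Mul(Mul(Add(Rational(4, 3), 0), 13), -8)) = Add(-8, Mul(Mul(Rational(4, 3), 13), -8)) = Add(-8, Mul(Rational(52, 3), -8)) = Add(-8, Rational(-416, 3)) = Rational(-440, 3) ≈ -146.67)
Mul(Add(-743, Add(Mul(-512, Pow(J, -1)), Mul(671, Pow(-1940, -1)))), Add(4564, 460)) = Mul(Add(-743, Add(Mul(-512, Pow(Rational(-440, 3), -1)), Mul(671, Pow(-1940, -1)))), Add(4564, 460)) = Mul(Add(-743, Add(Mul(-512, Rational(-3, 440)), Mul(671, Rational(-1, 1940)))), 5024) = Mul(Add(-743, Add(Rational(192, 55), Rational(-671, 1940))), 5024) = Mul(Add(-743, Rational(13423, 4268)), 5024) = Mul(Rational(-3157701, 4268), 5024) = Rational(-3966072456, 1067)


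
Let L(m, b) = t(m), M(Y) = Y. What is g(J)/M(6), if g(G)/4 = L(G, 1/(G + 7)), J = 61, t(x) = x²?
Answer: 7442/3 ≈ 2480.7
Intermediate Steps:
L(m, b) = m²
g(G) = 4*G²
g(J)/M(6) = (4*61²)/6 = (4*3721)*(⅙) = 14884*(⅙) = 7442/3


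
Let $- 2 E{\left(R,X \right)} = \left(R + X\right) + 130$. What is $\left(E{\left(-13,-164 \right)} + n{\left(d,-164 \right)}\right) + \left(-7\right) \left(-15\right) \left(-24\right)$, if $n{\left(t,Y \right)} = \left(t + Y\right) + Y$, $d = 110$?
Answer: $- \frac{5429}{2} \approx -2714.5$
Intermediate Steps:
$n{\left(t,Y \right)} = t + 2 Y$ ($n{\left(t,Y \right)} = \left(Y + t\right) + Y = t + 2 Y$)
$E{\left(R,X \right)} = -65 - \frac{R}{2} - \frac{X}{2}$ ($E{\left(R,X \right)} = - \frac{\left(R + X\right) + 130}{2} = - \frac{130 + R + X}{2} = -65 - \frac{R}{2} - \frac{X}{2}$)
$\left(E{\left(-13,-164 \right)} + n{\left(d,-164 \right)}\right) + \left(-7\right) \left(-15\right) \left(-24\right) = \left(\left(-65 - - \frac{13}{2} - -82\right) + \left(110 + 2 \left(-164\right)\right)\right) + \left(-7\right) \left(-15\right) \left(-24\right) = \left(\left(-65 + \frac{13}{2} + 82\right) + \left(110 - 328\right)\right) + 105 \left(-24\right) = \left(\frac{47}{2} - 218\right) - 2520 = - \frac{389}{2} - 2520 = - \frac{5429}{2}$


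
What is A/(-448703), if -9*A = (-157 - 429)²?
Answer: 343396/4038327 ≈ 0.085034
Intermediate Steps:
A = -343396/9 (A = -(-157 - 429)²/9 = -⅑*(-586)² = -⅑*343396 = -343396/9 ≈ -38155.)
A/(-448703) = -343396/9/(-448703) = -343396/9*(-1/448703) = 343396/4038327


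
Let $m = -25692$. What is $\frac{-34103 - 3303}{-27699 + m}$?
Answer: $\frac{37406}{53391} \approx 0.70061$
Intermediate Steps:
$\frac{-34103 - 3303}{-27699 + m} = \frac{-34103 - 3303}{-27699 - 25692} = - \frac{37406}{-53391} = \left(-37406\right) \left(- \frac{1}{53391}\right) = \frac{37406}{53391}$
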